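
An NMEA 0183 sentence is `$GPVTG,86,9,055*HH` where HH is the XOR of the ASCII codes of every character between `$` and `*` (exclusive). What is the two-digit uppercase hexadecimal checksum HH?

79

XOR the ASCII codes of the payload characters:
  'G' = 0x47 → acc = 0x47
  'P' = 0x50 → acc = 0x17
  'V' = 0x56 → acc = 0x41
  'T' = 0x54 → acc = 0x15
  'G' = 0x47 → acc = 0x52
  ',' = 0x2C → acc = 0x7E
  '8' = 0x38 → acc = 0x46
  '6' = 0x36 → acc = 0x70
  ',' = 0x2C → acc = 0x5C
  '9' = 0x39 → acc = 0x65
  ',' = 0x2C → acc = 0x49
  '0' = 0x30 → acc = 0x79
  '5' = 0x35 → acc = 0x4C
  '5' = 0x35 → acc = 0x79
Checksum = 0x79.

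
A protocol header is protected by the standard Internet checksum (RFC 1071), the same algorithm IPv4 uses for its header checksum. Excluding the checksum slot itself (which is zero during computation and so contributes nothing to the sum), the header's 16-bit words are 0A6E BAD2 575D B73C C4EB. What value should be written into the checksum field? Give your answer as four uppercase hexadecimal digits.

6739

One's-complement addition (fold any carry out of bit 15 back into bit 0):
  0x0A6E + 0xBAD2 = 0x0C540
  0xC540 + 0x575D = 0x11C9D → wrap carry → 0x1C9E
  0x1C9E + 0xB73C = 0x0D3DA
  0xD3DA + 0xC4EB = 0x198C5 → wrap carry → 0x98C6
One's-complement sum = 0x98C6.
Checksum = ~0x98C6 & 0xFFFF = 0x6739.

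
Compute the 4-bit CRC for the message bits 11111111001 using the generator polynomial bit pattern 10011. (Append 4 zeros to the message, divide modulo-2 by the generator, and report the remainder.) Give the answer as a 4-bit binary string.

Append 4 zeros: 111111110010000. Divide by 10011 (XOR where the leading bit is 1):
  pos 0: 11111 XOR 10011 = 01100
  pos 1: 11001 XOR 10011 = 01010
  pos 2: 10101 XOR 10011 = 00110
  pos 4: 11010 XOR 10011 = 01001
  pos 5: 10010 XOR 10011 = 00001
  pos 9: 11000 XOR 10011 = 01011
  pos 10: 10110 XOR 10011 = 00101
Remainder (last 4 bits) = 0101. This is the CRC / FCS.

0101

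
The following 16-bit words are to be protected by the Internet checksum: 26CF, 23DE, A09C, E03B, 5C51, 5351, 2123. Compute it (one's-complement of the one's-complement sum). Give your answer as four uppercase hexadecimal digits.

One's-complement addition (fold any carry out of bit 15 back into bit 0):
  0x26CF + 0x23DE = 0x04AAD
  0x4AAD + 0xA09C = 0x0EB49
  0xEB49 + 0xE03B = 0x1CB84 → wrap carry → 0xCB85
  0xCB85 + 0x5C51 = 0x127D6 → wrap carry → 0x27D7
  0x27D7 + 0x5351 = 0x07B28
  0x7B28 + 0x2123 = 0x09C4B
One's-complement sum = 0x9C4B.
Checksum = ~0x9C4B & 0xFFFF = 0x63B4.

63B4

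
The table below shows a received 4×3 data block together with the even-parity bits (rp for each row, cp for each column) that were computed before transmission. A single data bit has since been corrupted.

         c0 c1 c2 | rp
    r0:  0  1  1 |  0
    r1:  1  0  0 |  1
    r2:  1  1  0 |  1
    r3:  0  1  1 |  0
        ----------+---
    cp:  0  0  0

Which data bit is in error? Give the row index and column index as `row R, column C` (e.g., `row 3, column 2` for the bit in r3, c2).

row 2, column 1

Recompute each row's even parity and compare to rp:
  r0: data parity 0, sent rp 0 → ok
  r1: data parity 1, sent rp 1 → ok
  r2: data parity 0, sent rp 1 → mismatch
  r3: data parity 0, sent rp 0 → ok
Recompute each column's even parity and compare to cp:
  c0: data parity 0, sent cp 0 → ok
  c1: data parity 1, sent cp 0 → mismatch
  c2: data parity 0, sent cp 0 → ok
Exactly one row (r2) and one column (c1) fail → the flipped bit is at their intersection.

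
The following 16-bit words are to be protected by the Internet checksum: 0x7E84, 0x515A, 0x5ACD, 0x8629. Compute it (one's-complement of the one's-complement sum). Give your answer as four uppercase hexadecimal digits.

4F2A

One's-complement addition (fold any carry out of bit 15 back into bit 0):
  0x7E84 + 0x515A = 0x0CFDE
  0xCFDE + 0x5ACD = 0x12AAB → wrap carry → 0x2AAC
  0x2AAC + 0x8629 = 0x0B0D5
One's-complement sum = 0xB0D5.
Checksum = ~0xB0D5 & 0xFFFF = 0x4F2A.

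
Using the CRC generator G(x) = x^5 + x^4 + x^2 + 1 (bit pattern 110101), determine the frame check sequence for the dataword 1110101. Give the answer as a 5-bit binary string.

01110

Append 5 zeros: 111010100000. Divide by 110101 (XOR where the leading bit is 1):
  pos 0: 111010 XOR 110101 = 001111
  pos 2: 111110 XOR 110101 = 001011
  pos 4: 101100 XOR 110101 = 011001
  pos 5: 110010 XOR 110101 = 000111
Remainder (last 5 bits) = 01110. This is the CRC / FCS.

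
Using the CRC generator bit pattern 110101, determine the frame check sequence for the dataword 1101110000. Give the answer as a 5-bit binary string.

Append 5 zeros: 110111000000000. Divide by 110101 (XOR where the leading bit is 1):
  pos 0: 110111 XOR 110101 = 000010
  pos 4: 100000 XOR 110101 = 010101
  pos 5: 101010 XOR 110101 = 011111
  pos 6: 111110 XOR 110101 = 001011
  pos 8: 101100 XOR 110101 = 011001
  pos 9: 110010 XOR 110101 = 000111
Remainder (last 5 bits) = 00111. This is the CRC / FCS.

00111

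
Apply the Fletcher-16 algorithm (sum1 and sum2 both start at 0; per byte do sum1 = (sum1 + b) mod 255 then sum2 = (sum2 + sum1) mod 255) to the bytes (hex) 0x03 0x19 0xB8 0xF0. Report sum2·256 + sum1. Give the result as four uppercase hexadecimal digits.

Running sums (mod 255):
  after byte 0 (0x03): sum1=3, sum2=3
  after byte 1 (0x19): sum1=28, sum2=31
  after byte 2 (0xB8): sum1=212, sum2=243
  after byte 3 (0xF0): sum1=197, sum2=185
Checksum = sum2·256 + sum1 = 185·256 + 197 = 47557 = 0xB9C5.

B9C5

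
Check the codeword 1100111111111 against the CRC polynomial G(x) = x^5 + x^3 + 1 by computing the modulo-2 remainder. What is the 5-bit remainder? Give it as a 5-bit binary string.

00010

Modulo-2 division of 1100111111111 by 101001:
  pos 0: 110011 XOR 101001 = 011010
  pos 1: 110101 XOR 101001 = 011100
  pos 2: 111001 XOR 101001 = 010000
  pos 3: 100001 XOR 101001 = 001000
  pos 5: 100011 XOR 101001 = 001010
  pos 7: 101011 XOR 101001 = 000010
Remainder = 00010 (nonzero — an error is detected).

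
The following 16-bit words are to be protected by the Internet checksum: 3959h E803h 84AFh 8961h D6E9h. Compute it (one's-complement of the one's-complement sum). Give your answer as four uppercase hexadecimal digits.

F9A7

One's-complement addition (fold any carry out of bit 15 back into bit 0):
  0x3959 + 0xE803 = 0x1215C → wrap carry → 0x215D
  0x215D + 0x84AF = 0x0A60C
  0xA60C + 0x8961 = 0x12F6D → wrap carry → 0x2F6E
  0x2F6E + 0xD6E9 = 0x10657 → wrap carry → 0x0658
One's-complement sum = 0x0658.
Checksum = ~0x0658 & 0xFFFF = 0xF9A7.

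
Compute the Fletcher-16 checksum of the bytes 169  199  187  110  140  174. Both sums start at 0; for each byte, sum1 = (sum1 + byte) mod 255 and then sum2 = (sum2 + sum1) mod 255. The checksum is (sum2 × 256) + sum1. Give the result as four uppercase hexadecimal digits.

E2D6

Running sums (mod 255):
  after byte 0 (169): sum1=169, sum2=169
  after byte 1 (199): sum1=113, sum2=27
  after byte 2 (187): sum1=45, sum2=72
  after byte 3 (110): sum1=155, sum2=227
  after byte 4 (140): sum1=40, sum2=12
  after byte 5 (174): sum1=214, sum2=226
Checksum = sum2·256 + sum1 = 226·256 + 214 = 58070 = 0xE2D6.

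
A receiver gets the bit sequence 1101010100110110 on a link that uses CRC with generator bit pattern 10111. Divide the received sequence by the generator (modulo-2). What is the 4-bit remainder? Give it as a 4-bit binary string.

1000

Modulo-2 division of 1101010100110110 by 10111:
  pos 0: 11010 XOR 10111 = 01101
  pos 1: 11011 XOR 10111 = 01100
  pos 2: 11000 XOR 10111 = 01111
  pos 3: 11111 XOR 10111 = 01000
  pos 4: 10000 XOR 10111 = 00111
  pos 6: 11101 XOR 10111 = 01010
  pos 7: 10101 XOR 10111 = 00010
  pos 10: 10011 XOR 10111 = 00100
Remainder = 1000 (nonzero — an error is detected).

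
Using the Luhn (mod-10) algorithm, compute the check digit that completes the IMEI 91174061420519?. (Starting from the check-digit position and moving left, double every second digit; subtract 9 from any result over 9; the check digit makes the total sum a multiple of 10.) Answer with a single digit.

2

Partial digits right→left: 9 1 5 0 2 4 1 6 0 4 7 1 1 9
Double every second digit counting from the check-digit position (so the 1st, 3rd, 5th, ... of the partial from the right).
  doubled (with −9 where >9): 9 1 4 2 0 5 2 → sum 23
  kept as-is: 1 0 4 6 4 1 9 → sum 25
Total = 23 + 25 = 48.
Check digit = (10 − (48 mod 10)) mod 10 = 2.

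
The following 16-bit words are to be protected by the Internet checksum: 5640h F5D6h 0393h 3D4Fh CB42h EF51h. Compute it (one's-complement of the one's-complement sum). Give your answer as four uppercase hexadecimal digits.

One's-complement addition (fold any carry out of bit 15 back into bit 0):
  0x5640 + 0xF5D6 = 0x14C16 → wrap carry → 0x4C17
  0x4C17 + 0x0393 = 0x04FAA
  0x4FAA + 0x3D4F = 0x08CF9
  0x8CF9 + 0xCB42 = 0x1583B → wrap carry → 0x583C
  0x583C + 0xEF51 = 0x1478D → wrap carry → 0x478E
One's-complement sum = 0x478E.
Checksum = ~0x478E & 0xFFFF = 0xB871.

B871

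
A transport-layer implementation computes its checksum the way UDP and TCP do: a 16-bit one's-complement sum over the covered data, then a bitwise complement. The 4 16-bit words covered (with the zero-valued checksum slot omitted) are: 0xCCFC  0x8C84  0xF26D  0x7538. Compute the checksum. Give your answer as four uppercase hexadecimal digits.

3ED8

One's-complement addition (fold any carry out of bit 15 back into bit 0):
  0xCCFC + 0x8C84 = 0x15980 → wrap carry → 0x5981
  0x5981 + 0xF26D = 0x14BEE → wrap carry → 0x4BEF
  0x4BEF + 0x7538 = 0x0C127
One's-complement sum = 0xC127.
Checksum = ~0xC127 & 0xFFFF = 0x3ED8.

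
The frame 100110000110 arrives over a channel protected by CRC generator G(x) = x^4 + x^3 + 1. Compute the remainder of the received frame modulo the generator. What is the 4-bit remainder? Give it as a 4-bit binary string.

0010

Modulo-2 division of 100110000110 by 11001:
  pos 0: 10011 XOR 11001 = 01010
  pos 1: 10100 XOR 11001 = 01101
  pos 2: 11010 XOR 11001 = 00011
  pos 5: 11001 XOR 11001 = 00000
Remainder = 0010 (nonzero — an error is detected).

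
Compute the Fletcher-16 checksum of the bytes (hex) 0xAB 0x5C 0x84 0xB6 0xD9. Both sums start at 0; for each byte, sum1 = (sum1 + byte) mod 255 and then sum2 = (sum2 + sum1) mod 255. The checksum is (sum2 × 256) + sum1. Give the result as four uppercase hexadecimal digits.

A01D

Running sums (mod 255):
  after byte 0 (0xAB): sum1=171, sum2=171
  after byte 1 (0x5C): sum1=8, sum2=179
  after byte 2 (0x84): sum1=140, sum2=64
  after byte 3 (0xB6): sum1=67, sum2=131
  after byte 4 (0xD9): sum1=29, sum2=160
Checksum = sum2·256 + sum1 = 160·256 + 29 = 40989 = 0xA01D.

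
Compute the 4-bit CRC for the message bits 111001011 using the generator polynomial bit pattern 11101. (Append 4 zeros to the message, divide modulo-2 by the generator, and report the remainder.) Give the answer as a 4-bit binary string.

1001

Append 4 zeros: 1110010110000. Divide by 11101 (XOR where the leading bit is 1):
  pos 0: 11100 XOR 11101 = 00001
  pos 4: 11011 XOR 11101 = 00110
  pos 6: 11000 XOR 11101 = 00101
  pos 8: 10100 XOR 11101 = 01001
Remainder (last 4 bits) = 1001. This is the CRC / FCS.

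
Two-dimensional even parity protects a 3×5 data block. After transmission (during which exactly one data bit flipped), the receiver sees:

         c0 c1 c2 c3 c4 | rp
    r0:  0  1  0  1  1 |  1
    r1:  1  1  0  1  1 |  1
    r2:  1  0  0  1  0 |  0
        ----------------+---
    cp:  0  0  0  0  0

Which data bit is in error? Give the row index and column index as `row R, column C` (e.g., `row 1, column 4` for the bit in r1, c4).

row 1, column 3

Recompute each row's even parity and compare to rp:
  r0: data parity 1, sent rp 1 → ok
  r1: data parity 0, sent rp 1 → mismatch
  r2: data parity 0, sent rp 0 → ok
Recompute each column's even parity and compare to cp:
  c0: data parity 0, sent cp 0 → ok
  c1: data parity 0, sent cp 0 → ok
  c2: data parity 0, sent cp 0 → ok
  c3: data parity 1, sent cp 0 → mismatch
  c4: data parity 0, sent cp 0 → ok
Exactly one row (r1) and one column (c3) fail → the flipped bit is at their intersection.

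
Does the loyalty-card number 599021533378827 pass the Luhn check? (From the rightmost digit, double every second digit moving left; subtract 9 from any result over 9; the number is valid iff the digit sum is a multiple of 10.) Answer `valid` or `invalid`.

From the right, keep odd positions and double even positions (subtract 9 from any doubled value over 9):
  doubled (positions 2,4,...): 4 7 6 6 2 0 9 → sum 34
  kept (positions 1,3,...): 7 8 7 3 5 2 9 5 → sum 46
Total = 80.
80 mod 10 = 0, so the number is valid.

valid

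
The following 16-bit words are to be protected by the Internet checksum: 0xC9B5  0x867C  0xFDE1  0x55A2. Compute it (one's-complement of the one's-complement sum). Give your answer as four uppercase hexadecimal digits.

One's-complement addition (fold any carry out of bit 15 back into bit 0):
  0xC9B5 + 0x867C = 0x15031 → wrap carry → 0x5032
  0x5032 + 0xFDE1 = 0x14E13 → wrap carry → 0x4E14
  0x4E14 + 0x55A2 = 0x0A3B6
One's-complement sum = 0xA3B6.
Checksum = ~0xA3B6 & 0xFFFF = 0x5C49.

5C49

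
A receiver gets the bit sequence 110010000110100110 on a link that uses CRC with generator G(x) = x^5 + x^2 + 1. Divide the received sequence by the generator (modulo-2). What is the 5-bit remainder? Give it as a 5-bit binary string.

01110

Modulo-2 division of 110010000110100110 by 100101:
  pos 0: 110010 XOR 100101 = 010111
  pos 1: 101110 XOR 100101 = 001011
  pos 3: 101100 XOR 100101 = 001001
  pos 5: 100111 XOR 100101 = 000010
  pos 9: 100100 XOR 100101 = 000001
Remainder = 01110 (nonzero — an error is detected).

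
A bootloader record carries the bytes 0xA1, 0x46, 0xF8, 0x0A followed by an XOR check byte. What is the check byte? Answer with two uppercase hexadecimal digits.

15

XOR the bytes together:
  start with 0xA1
  0xA1 ⊕ 0x46 = 0xE7
  0xE7 ⊕ 0xF8 = 0x1F
  0x1F ⊕ 0x0A = 0x15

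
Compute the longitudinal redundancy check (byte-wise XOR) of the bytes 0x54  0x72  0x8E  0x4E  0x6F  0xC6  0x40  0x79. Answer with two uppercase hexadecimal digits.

76

XOR the bytes together:
  start with 0x54
  0x54 ⊕ 0x72 = 0x26
  0x26 ⊕ 0x8E = 0xA8
  0xA8 ⊕ 0x4E = 0xE6
  0xE6 ⊕ 0x6F = 0x89
  0x89 ⊕ 0xC6 = 0x4F
  0x4F ⊕ 0x40 = 0x0F
  0x0F ⊕ 0x79 = 0x76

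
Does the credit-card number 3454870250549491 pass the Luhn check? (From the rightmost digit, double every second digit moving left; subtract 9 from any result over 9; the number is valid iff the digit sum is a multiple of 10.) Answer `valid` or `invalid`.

From the right, keep odd positions and double even positions (subtract 9 from any doubled value over 9):
  doubled (positions 2,4,...): 9 9 1 1 0 7 1 6 → sum 34
  kept (positions 1,3,...): 1 4 4 0 2 7 4 4 → sum 26
Total = 60.
60 mod 10 = 0, so the number is valid.

valid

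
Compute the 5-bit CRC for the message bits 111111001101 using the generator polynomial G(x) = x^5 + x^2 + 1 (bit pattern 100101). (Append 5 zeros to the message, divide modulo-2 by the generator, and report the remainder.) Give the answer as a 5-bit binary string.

Append 5 zeros: 11111100110100000. Divide by 100101 (XOR where the leading bit is 1):
  pos 0: 111111 XOR 100101 = 011010
  pos 1: 110100 XOR 100101 = 010001
  pos 2: 100010 XOR 100101 = 000111
  pos 5: 111110 XOR 100101 = 011011
  pos 6: 110111 XOR 100101 = 010010
  pos 7: 100100 XOR 100101 = 000001
Remainder (last 5 bits) = 10000. This is the CRC / FCS.

10000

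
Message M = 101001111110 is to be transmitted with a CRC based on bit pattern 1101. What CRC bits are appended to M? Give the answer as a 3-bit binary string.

Append 3 zeros: 101001111110000. Divide by 1101 (XOR where the leading bit is 1):
  pos 0: 1010 XOR 1101 = 0111
  pos 1: 1110 XOR 1101 = 0011
  pos 3: 1111 XOR 1101 = 0010
  pos 5: 1011 XOR 1101 = 0110
  pos 6: 1101 XOR 1101 = 0000
  pos 10: 1000 XOR 1101 = 0101
  pos 11: 1010 XOR 1101 = 0111
Remainder (last 3 bits) = 111. This is the CRC / FCS.

111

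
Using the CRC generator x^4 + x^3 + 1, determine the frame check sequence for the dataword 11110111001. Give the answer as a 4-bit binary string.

Append 4 zeros: 111101110010000. Divide by 11001 (XOR where the leading bit is 1):
  pos 0: 11110 XOR 11001 = 00111
  pos 2: 11111 XOR 11001 = 00110
  pos 4: 11010 XOR 11001 = 00011
  pos 7: 11010 XOR 11001 = 00011
  pos 10: 11000 XOR 11001 = 00001
Remainder (last 4 bits) = 0001. This is the CRC / FCS.

0001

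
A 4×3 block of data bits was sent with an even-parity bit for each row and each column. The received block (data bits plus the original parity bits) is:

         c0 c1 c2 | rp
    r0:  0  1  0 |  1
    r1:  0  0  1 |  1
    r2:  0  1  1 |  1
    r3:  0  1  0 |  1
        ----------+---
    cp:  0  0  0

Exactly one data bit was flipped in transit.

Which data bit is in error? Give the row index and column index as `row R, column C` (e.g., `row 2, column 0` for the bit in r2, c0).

row 2, column 1

Recompute each row's even parity and compare to rp:
  r0: data parity 1, sent rp 1 → ok
  r1: data parity 1, sent rp 1 → ok
  r2: data parity 0, sent rp 1 → mismatch
  r3: data parity 1, sent rp 1 → ok
Recompute each column's even parity and compare to cp:
  c0: data parity 0, sent cp 0 → ok
  c1: data parity 1, sent cp 0 → mismatch
  c2: data parity 0, sent cp 0 → ok
Exactly one row (r2) and one column (c1) fail → the flipped bit is at their intersection.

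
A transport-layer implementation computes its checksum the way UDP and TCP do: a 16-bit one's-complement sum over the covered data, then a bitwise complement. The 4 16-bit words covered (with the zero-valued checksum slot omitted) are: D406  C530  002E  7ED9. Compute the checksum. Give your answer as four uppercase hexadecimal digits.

E7C0

One's-complement addition (fold any carry out of bit 15 back into bit 0):
  0xD406 + 0xC530 = 0x19936 → wrap carry → 0x9937
  0x9937 + 0x002E = 0x09965
  0x9965 + 0x7ED9 = 0x1183E → wrap carry → 0x183F
One's-complement sum = 0x183F.
Checksum = ~0x183F & 0xFFFF = 0xE7C0.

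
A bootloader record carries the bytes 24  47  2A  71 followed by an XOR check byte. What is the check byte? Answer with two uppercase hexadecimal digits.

XOR the bytes together:
  start with 0x24
  0x24 ⊕ 0x47 = 0x63
  0x63 ⊕ 0x2A = 0x49
  0x49 ⊕ 0x71 = 0x38

38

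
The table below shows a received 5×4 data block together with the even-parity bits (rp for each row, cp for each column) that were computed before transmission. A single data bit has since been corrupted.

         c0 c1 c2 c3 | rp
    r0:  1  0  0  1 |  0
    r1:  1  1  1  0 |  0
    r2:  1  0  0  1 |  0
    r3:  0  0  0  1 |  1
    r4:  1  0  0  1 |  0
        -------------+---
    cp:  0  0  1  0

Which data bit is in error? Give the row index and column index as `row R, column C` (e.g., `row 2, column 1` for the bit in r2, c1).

Recompute each row's even parity and compare to rp:
  r0: data parity 0, sent rp 0 → ok
  r1: data parity 1, sent rp 0 → mismatch
  r2: data parity 0, sent rp 0 → ok
  r3: data parity 1, sent rp 1 → ok
  r4: data parity 0, sent rp 0 → ok
Recompute each column's even parity and compare to cp:
  c0: data parity 0, sent cp 0 → ok
  c1: data parity 1, sent cp 0 → mismatch
  c2: data parity 1, sent cp 1 → ok
  c3: data parity 0, sent cp 0 → ok
Exactly one row (r1) and one column (c1) fail → the flipped bit is at their intersection.

row 1, column 1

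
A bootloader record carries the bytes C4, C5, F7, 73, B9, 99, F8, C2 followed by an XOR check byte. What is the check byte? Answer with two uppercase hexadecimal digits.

XOR the bytes together:
  start with 0xC4
  0xC4 ⊕ 0xC5 = 0x01
  0x01 ⊕ 0xF7 = 0xF6
  0xF6 ⊕ 0x73 = 0x85
  0x85 ⊕ 0xB9 = 0x3C
  0x3C ⊕ 0x99 = 0xA5
  0xA5 ⊕ 0xF8 = 0x5D
  0x5D ⊕ 0xC2 = 0x9F

9F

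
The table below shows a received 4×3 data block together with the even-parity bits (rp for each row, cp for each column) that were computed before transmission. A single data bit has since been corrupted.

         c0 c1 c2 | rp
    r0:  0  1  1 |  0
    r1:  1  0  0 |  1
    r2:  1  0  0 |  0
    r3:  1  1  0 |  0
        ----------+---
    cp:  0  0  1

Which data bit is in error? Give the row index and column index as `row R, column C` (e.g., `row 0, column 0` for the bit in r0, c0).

Recompute each row's even parity and compare to rp:
  r0: data parity 0, sent rp 0 → ok
  r1: data parity 1, sent rp 1 → ok
  r2: data parity 1, sent rp 0 → mismatch
  r3: data parity 0, sent rp 0 → ok
Recompute each column's even parity and compare to cp:
  c0: data parity 1, sent cp 0 → mismatch
  c1: data parity 0, sent cp 0 → ok
  c2: data parity 1, sent cp 1 → ok
Exactly one row (r2) and one column (c0) fail → the flipped bit is at their intersection.

row 2, column 0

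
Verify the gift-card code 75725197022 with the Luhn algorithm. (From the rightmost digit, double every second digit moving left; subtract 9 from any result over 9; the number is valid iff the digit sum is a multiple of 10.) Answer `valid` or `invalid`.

invalid

From the right, keep odd positions and double even positions (subtract 9 from any doubled value over 9):
  doubled (positions 2,4,...): 4 5 2 4 1 → sum 16
  kept (positions 1,3,...): 2 0 9 5 7 7 → sum 30
Total = 46.
46 mod 10 = 6, so the number is invalid.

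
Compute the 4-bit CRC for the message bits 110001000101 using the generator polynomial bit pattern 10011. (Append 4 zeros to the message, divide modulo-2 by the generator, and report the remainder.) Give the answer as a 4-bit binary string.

0000

Append 4 zeros: 1100010001010000. Divide by 10011 (XOR where the leading bit is 1):
  pos 0: 11000 XOR 10011 = 01011
  pos 1: 10111 XOR 10011 = 00100
  pos 3: 10000 XOR 10011 = 00011
  pos 6: 11010 XOR 10011 = 01001
  pos 7: 10011 XOR 10011 = 00000
Remainder (last 4 bits) = 0000. This is the CRC / FCS.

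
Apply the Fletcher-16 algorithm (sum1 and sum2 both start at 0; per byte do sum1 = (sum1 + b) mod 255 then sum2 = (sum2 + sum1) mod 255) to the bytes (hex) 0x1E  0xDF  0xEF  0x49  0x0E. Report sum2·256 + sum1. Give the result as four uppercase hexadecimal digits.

8645

Running sums (mod 255):
  after byte 0 (0x1E): sum1=30, sum2=30
  after byte 1 (0xDF): sum1=253, sum2=28
  after byte 2 (0xEF): sum1=237, sum2=10
  after byte 3 (0x49): sum1=55, sum2=65
  after byte 4 (0x0E): sum1=69, sum2=134
Checksum = sum2·256 + sum1 = 134·256 + 69 = 34373 = 0x8645.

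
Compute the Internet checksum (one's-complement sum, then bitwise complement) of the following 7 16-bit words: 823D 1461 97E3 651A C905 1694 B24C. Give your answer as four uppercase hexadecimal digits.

DA7C

One's-complement addition (fold any carry out of bit 15 back into bit 0):
  0x823D + 0x1461 = 0x0969E
  0x969E + 0x97E3 = 0x12E81 → wrap carry → 0x2E82
  0x2E82 + 0x651A = 0x0939C
  0x939C + 0xC905 = 0x15CA1 → wrap carry → 0x5CA2
  0x5CA2 + 0x1694 = 0x07336
  0x7336 + 0xB24C = 0x12582 → wrap carry → 0x2583
One's-complement sum = 0x2583.
Checksum = ~0x2583 & 0xFFFF = 0xDA7C.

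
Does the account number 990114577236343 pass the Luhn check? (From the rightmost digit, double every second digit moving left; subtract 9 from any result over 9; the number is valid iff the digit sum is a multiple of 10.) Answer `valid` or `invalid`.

valid

From the right, keep odd positions and double even positions (subtract 9 from any doubled value over 9):
  doubled (positions 2,4,...): 8 3 4 5 8 2 9 → sum 39
  kept (positions 1,3,...): 3 3 3 7 5 1 0 9 → sum 31
Total = 70.
70 mod 10 = 0, so the number is valid.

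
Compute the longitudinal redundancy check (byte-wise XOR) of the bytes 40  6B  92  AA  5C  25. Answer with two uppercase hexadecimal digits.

XOR the bytes together:
  start with 0x40
  0x40 ⊕ 0x6B = 0x2B
  0x2B ⊕ 0x92 = 0xB9
  0xB9 ⊕ 0xAA = 0x13
  0x13 ⊕ 0x5C = 0x4F
  0x4F ⊕ 0x25 = 0x6A

6A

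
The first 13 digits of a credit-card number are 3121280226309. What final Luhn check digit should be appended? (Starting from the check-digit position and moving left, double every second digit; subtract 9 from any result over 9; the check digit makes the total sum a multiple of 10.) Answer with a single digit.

9

Partial digits right→left: 9 0 3 6 2 2 0 8 2 1 2 1 3
Double every second digit counting from the check-digit position (so the 1st, 3rd, 5th, ... of the partial from the right).
  doubled (with −9 where >9): 9 6 4 0 4 4 6 → sum 33
  kept as-is: 0 6 2 8 1 1 → sum 18
Total = 33 + 18 = 51.
Check digit = (10 − (51 mod 10)) mod 10 = 9.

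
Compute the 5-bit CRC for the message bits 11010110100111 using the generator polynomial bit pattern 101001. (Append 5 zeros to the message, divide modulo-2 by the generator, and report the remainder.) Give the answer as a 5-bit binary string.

Append 5 zeros: 1101011010011100000. Divide by 101001 (XOR where the leading bit is 1):
  pos 0: 110101 XOR 101001 = 011100
  pos 1: 111001 XOR 101001 = 010000
  pos 2: 100000 XOR 101001 = 001001
  pos 4: 100110 XOR 101001 = 001111
  pos 6: 111101 XOR 101001 = 010100
  pos 7: 101001 XOR 101001 = 000000
  pos 13: 100000 XOR 101001 = 001001
Remainder (last 5 bits) = 01001. This is the CRC / FCS.

01001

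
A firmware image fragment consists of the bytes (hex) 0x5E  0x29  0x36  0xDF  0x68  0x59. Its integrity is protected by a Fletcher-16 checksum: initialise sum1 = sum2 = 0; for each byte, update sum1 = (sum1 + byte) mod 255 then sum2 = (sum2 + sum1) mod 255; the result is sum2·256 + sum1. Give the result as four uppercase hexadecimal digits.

A65F

Running sums (mod 255):
  after byte 0 (0x5E): sum1=94, sum2=94
  after byte 1 (0x29): sum1=135, sum2=229
  after byte 2 (0x36): sum1=189, sum2=163
  after byte 3 (0xDF): sum1=157, sum2=65
  after byte 4 (0x68): sum1=6, sum2=71
  after byte 5 (0x59): sum1=95, sum2=166
Checksum = sum2·256 + sum1 = 166·256 + 95 = 42591 = 0xA65F.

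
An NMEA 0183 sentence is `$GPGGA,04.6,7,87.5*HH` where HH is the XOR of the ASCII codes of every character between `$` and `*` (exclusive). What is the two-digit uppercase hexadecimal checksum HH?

XOR the ASCII codes of the payload characters:
  'G' = 0x47 → acc = 0x47
  'P' = 0x50 → acc = 0x17
  'G' = 0x47 → acc = 0x50
  'G' = 0x47 → acc = 0x17
  'A' = 0x41 → acc = 0x56
  ',' = 0x2C → acc = 0x7A
  '0' = 0x30 → acc = 0x4A
  '4' = 0x34 → acc = 0x7E
  '.' = 0x2E → acc = 0x50
  '6' = 0x36 → acc = 0x66
  ',' = 0x2C → acc = 0x4A
  '7' = 0x37 → acc = 0x7D
  ',' = 0x2C → acc = 0x51
  '8' = 0x38 → acc = 0x69
  '7' = 0x37 → acc = 0x5E
  '.' = 0x2E → acc = 0x70
  '5' = 0x35 → acc = 0x45
Checksum = 0x45.

45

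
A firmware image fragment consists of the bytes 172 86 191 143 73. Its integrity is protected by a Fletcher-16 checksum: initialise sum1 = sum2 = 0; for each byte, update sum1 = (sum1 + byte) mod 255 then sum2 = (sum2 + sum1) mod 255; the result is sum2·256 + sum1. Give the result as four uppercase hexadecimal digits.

609B

Running sums (mod 255):
  after byte 0 (172): sum1=172, sum2=172
  after byte 1 (86): sum1=3, sum2=175
  after byte 2 (191): sum1=194, sum2=114
  after byte 3 (143): sum1=82, sum2=196
  after byte 4 (73): sum1=155, sum2=96
Checksum = sum2·256 + sum1 = 96·256 + 155 = 24731 = 0x609B.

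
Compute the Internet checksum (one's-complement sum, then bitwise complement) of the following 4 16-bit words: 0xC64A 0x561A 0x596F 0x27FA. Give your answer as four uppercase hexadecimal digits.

6231

One's-complement addition (fold any carry out of bit 15 back into bit 0):
  0xC64A + 0x561A = 0x11C64 → wrap carry → 0x1C65
  0x1C65 + 0x596F = 0x075D4
  0x75D4 + 0x27FA = 0x09DCE
One's-complement sum = 0x9DCE.
Checksum = ~0x9DCE & 0xFFFF = 0x6231.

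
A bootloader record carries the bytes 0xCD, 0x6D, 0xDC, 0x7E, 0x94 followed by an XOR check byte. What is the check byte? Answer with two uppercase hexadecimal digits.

XOR the bytes together:
  start with 0xCD
  0xCD ⊕ 0x6D = 0xA0
  0xA0 ⊕ 0xDC = 0x7C
  0x7C ⊕ 0x7E = 0x02
  0x02 ⊕ 0x94 = 0x96

96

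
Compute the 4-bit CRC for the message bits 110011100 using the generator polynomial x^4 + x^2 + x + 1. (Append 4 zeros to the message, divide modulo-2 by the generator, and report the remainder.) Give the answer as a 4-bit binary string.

Append 4 zeros: 1100111000000. Divide by 10111 (XOR where the leading bit is 1):
  pos 0: 11001 XOR 10111 = 01110
  pos 1: 11101 XOR 10111 = 01010
  pos 2: 10101 XOR 10111 = 00010
  pos 5: 10000 XOR 10111 = 00111
  pos 7: 11100 XOR 10111 = 01011
  pos 8: 10110 XOR 10111 = 00001
Remainder (last 4 bits) = 0001. This is the CRC / FCS.

0001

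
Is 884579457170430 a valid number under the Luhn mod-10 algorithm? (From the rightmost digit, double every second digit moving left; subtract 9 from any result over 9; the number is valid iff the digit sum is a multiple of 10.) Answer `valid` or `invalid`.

invalid

From the right, keep odd positions and double even positions (subtract 9 from any doubled value over 9):
  doubled (positions 2,4,...): 6 0 2 1 9 1 7 → sum 26
  kept (positions 1,3,...): 0 4 7 7 4 7 4 8 → sum 41
Total = 67.
67 mod 10 = 7, so the number is invalid.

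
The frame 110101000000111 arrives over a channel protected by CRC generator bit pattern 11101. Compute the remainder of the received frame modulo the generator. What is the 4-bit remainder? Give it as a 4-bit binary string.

0001

Modulo-2 division of 110101000000111 by 11101:
  pos 0: 11010 XOR 11101 = 00111
  pos 2: 11110 XOR 11101 = 00011
  pos 5: 11000 XOR 11101 = 00101
  pos 7: 10100 XOR 11101 = 01001
  pos 8: 10011 XOR 11101 = 01110
  pos 9: 11101 XOR 11101 = 00000
Remainder = 0001 (nonzero — an error is detected).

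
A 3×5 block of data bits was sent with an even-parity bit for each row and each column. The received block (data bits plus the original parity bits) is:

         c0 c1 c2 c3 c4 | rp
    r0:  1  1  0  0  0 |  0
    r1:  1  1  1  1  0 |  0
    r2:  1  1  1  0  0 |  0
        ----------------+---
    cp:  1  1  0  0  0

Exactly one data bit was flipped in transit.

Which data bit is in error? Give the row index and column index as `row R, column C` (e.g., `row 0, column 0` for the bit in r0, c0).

row 2, column 3

Recompute each row's even parity and compare to rp:
  r0: data parity 0, sent rp 0 → ok
  r1: data parity 0, sent rp 0 → ok
  r2: data parity 1, sent rp 0 → mismatch
Recompute each column's even parity and compare to cp:
  c0: data parity 1, sent cp 1 → ok
  c1: data parity 1, sent cp 1 → ok
  c2: data parity 0, sent cp 0 → ok
  c3: data parity 1, sent cp 0 → mismatch
  c4: data parity 0, sent cp 0 → ok
Exactly one row (r2) and one column (c3) fail → the flipped bit is at their intersection.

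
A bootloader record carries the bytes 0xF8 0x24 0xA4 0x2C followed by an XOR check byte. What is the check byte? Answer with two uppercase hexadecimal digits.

54

XOR the bytes together:
  start with 0xF8
  0xF8 ⊕ 0x24 = 0xDC
  0xDC ⊕ 0xA4 = 0x78
  0x78 ⊕ 0x2C = 0x54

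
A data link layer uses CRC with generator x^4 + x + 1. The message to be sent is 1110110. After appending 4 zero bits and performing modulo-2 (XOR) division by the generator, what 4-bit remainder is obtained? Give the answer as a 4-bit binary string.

Append 4 zeros: 11101100000. Divide by 10011 (XOR where the leading bit is 1):
  pos 0: 11101 XOR 10011 = 01110
  pos 1: 11101 XOR 10011 = 01110
  pos 2: 11100 XOR 10011 = 01111
  pos 3: 11110 XOR 10011 = 01101
  pos 4: 11010 XOR 10011 = 01001
  pos 5: 10010 XOR 10011 = 00001
Remainder (last 4 bits) = 0010. This is the CRC / FCS.

0010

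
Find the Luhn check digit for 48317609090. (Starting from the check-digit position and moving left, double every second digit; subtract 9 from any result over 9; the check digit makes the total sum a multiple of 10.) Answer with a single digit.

Partial digits right→left: 0 9 0 9 0 6 7 1 3 8 4
Double every second digit counting from the check-digit position (so the 1st, 3rd, 5th, ... of the partial from the right).
  doubled (with −9 where >9): 0 0 0 5 6 8 → sum 19
  kept as-is: 9 9 6 1 8 → sum 33
Total = 19 + 33 = 52.
Check digit = (10 − (52 mod 10)) mod 10 = 8.

8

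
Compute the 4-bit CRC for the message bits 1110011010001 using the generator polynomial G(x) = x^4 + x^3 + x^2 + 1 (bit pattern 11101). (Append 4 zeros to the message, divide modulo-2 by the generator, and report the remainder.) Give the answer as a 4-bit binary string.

1101

Append 4 zeros: 11100110100010000. Divide by 11101 (XOR where the leading bit is 1):
  pos 0: 11100 XOR 11101 = 00001
  pos 4: 11101 XOR 11101 = 00000
  pos 12: 10000 XOR 11101 = 01101
Remainder (last 4 bits) = 1101. This is the CRC / FCS.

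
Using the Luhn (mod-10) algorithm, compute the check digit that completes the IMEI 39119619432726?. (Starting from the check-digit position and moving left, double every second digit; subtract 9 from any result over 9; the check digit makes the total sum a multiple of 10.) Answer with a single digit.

Partial digits right→left: 6 2 7 2 3 4 9 1 6 9 1 1 9 3
Double every second digit counting from the check-digit position (so the 1st, 3rd, 5th, ... of the partial from the right).
  doubled (with −9 where >9): 3 5 6 9 3 2 9 → sum 37
  kept as-is: 2 2 4 1 9 1 3 → sum 22
Total = 37 + 22 = 59.
Check digit = (10 − (59 mod 10)) mod 10 = 1.

1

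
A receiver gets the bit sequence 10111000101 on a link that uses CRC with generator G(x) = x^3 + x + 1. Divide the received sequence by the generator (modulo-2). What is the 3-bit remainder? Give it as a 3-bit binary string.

000

Modulo-2 division of 10111000101 by 1011:
  pos 0: 1011 XOR 1011 = 0000
  pos 4: 1000 XOR 1011 = 0011
  pos 6: 1110 XOR 1011 = 0101
  pos 7: 1011 XOR 1011 = 0000
Remainder = 000 (zero — the frame passes the CRC check).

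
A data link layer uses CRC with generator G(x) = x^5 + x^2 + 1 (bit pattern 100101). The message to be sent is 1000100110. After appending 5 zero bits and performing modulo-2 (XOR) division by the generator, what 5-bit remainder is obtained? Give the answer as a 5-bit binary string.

Append 5 zeros: 100010011000000. Divide by 100101 (XOR where the leading bit is 1):
  pos 0: 100010 XOR 100101 = 000111
  pos 3: 111011 XOR 100101 = 011110
  pos 4: 111100 XOR 100101 = 011001
  pos 5: 110010 XOR 100101 = 010111
  pos 6: 101110 XOR 100101 = 001011
  pos 8: 101100 XOR 100101 = 001001
Remainder (last 5 bits) = 10010. This is the CRC / FCS.

10010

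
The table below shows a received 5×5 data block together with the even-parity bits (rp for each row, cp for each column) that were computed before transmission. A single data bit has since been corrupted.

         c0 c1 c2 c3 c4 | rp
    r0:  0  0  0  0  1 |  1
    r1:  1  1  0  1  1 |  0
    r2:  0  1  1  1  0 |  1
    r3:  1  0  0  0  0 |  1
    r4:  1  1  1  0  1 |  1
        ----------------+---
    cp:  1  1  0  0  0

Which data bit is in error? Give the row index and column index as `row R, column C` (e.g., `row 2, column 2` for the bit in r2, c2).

row 4, column 4

Recompute each row's even parity and compare to rp:
  r0: data parity 1, sent rp 1 → ok
  r1: data parity 0, sent rp 0 → ok
  r2: data parity 1, sent rp 1 → ok
  r3: data parity 1, sent rp 1 → ok
  r4: data parity 0, sent rp 1 → mismatch
Recompute each column's even parity and compare to cp:
  c0: data parity 1, sent cp 1 → ok
  c1: data parity 1, sent cp 1 → ok
  c2: data parity 0, sent cp 0 → ok
  c3: data parity 0, sent cp 0 → ok
  c4: data parity 1, sent cp 0 → mismatch
Exactly one row (r4) and one column (c4) fail → the flipped bit is at their intersection.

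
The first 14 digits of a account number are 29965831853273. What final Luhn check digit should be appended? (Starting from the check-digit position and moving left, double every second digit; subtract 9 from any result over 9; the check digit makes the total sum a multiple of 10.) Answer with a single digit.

1

Partial digits right→left: 3 7 2 3 5 8 1 3 8 5 6 9 9 2
Double every second digit counting from the check-digit position (so the 1st, 3rd, 5th, ... of the partial from the right).
  doubled (with −9 where >9): 6 4 1 2 7 3 9 → sum 32
  kept as-is: 7 3 8 3 5 9 2 → sum 37
Total = 32 + 37 = 69.
Check digit = (10 − (69 mod 10)) mod 10 = 1.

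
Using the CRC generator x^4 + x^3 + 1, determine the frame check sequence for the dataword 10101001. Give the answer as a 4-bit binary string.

0110

Append 4 zeros: 101010010000. Divide by 11001 (XOR where the leading bit is 1):
  pos 0: 10101 XOR 11001 = 01100
  pos 1: 11000 XOR 11001 = 00001
  pos 5: 10100 XOR 11001 = 01101
  pos 6: 11010 XOR 11001 = 00011
Remainder (last 4 bits) = 0110. This is the CRC / FCS.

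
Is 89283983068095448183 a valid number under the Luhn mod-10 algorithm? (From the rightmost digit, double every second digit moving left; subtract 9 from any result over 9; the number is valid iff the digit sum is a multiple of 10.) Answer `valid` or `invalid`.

From the right, keep odd positions and double even positions (subtract 9 from any doubled value over 9):
  doubled (positions 2,4,...): 7 7 8 9 7 0 7 6 4 7 → sum 62
  kept (positions 1,3,...): 3 1 4 5 0 6 3 9 8 9 → sum 48
Total = 110.
110 mod 10 = 0, so the number is valid.

valid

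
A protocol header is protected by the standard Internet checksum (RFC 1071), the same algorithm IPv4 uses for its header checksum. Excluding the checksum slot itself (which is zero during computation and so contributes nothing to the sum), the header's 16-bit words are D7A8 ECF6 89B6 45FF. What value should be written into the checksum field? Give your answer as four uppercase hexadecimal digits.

One's-complement addition (fold any carry out of bit 15 back into bit 0):
  0xD7A8 + 0xECF6 = 0x1C49E → wrap carry → 0xC49F
  0xC49F + 0x89B6 = 0x14E55 → wrap carry → 0x4E56
  0x4E56 + 0x45FF = 0x09455
One's-complement sum = 0x9455.
Checksum = ~0x9455 & 0xFFFF = 0x6BAA.

6BAA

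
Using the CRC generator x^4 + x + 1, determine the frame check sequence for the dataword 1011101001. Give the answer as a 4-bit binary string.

0110

Append 4 zeros: 10111010010000. Divide by 10011 (XOR where the leading bit is 1):
  pos 0: 10111 XOR 10011 = 00100
  pos 2: 10001 XOR 10011 = 00010
  pos 5: 10001 XOR 10011 = 00010
  pos 8: 10000 XOR 10011 = 00011
Remainder (last 4 bits) = 0110. This is the CRC / FCS.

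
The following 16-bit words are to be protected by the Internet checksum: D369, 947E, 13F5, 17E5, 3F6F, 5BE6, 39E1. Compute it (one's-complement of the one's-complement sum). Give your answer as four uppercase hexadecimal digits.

One's-complement addition (fold any carry out of bit 15 back into bit 0):
  0xD369 + 0x947E = 0x167E7 → wrap carry → 0x67E8
  0x67E8 + 0x13F5 = 0x07BDD
  0x7BDD + 0x17E5 = 0x093C2
  0x93C2 + 0x3F6F = 0x0D331
  0xD331 + 0x5BE6 = 0x12F17 → wrap carry → 0x2F18
  0x2F18 + 0x39E1 = 0x068F9
One's-complement sum = 0x68F9.
Checksum = ~0x68F9 & 0xFFFF = 0x9706.

9706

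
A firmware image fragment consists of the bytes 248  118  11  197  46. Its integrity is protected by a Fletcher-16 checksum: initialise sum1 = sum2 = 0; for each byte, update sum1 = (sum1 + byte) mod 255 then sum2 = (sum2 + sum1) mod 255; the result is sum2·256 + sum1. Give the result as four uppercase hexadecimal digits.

Running sums (mod 255):
  after byte 0 (248): sum1=248, sum2=248
  after byte 1 (118): sum1=111, sum2=104
  after byte 2 (11): sum1=122, sum2=226
  after byte 3 (197): sum1=64, sum2=35
  after byte 4 (46): sum1=110, sum2=145
Checksum = sum2·256 + sum1 = 145·256 + 110 = 37230 = 0x916E.

916E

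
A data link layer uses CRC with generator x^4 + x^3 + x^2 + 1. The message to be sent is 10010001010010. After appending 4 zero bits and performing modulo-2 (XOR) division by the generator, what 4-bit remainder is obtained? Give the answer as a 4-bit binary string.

Append 4 zeros: 100100010100100000. Divide by 11101 (XOR where the leading bit is 1):
  pos 0: 10010 XOR 11101 = 01111
  pos 1: 11110 XOR 11101 = 00011
  pos 4: 11010 XOR 11101 = 00111
  pos 6: 11110 XOR 11101 = 00011
  pos 9: 11010 XOR 11101 = 00111
  pos 11: 11100 XOR 11101 = 00001
Remainder (last 4 bits) = 0100. This is the CRC / FCS.

0100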